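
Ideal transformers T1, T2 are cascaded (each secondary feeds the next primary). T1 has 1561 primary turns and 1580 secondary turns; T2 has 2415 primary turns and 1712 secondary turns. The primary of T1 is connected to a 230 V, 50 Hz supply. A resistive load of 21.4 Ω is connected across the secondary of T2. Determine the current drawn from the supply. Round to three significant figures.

After T1: V = 230.00 × 1580/1561 = 232.80 V.
After T2: V = 232.80 × 1712/2415 = 165.03 V.
I_load = 165.03/21.4 = 7.7118 A, so P_out = 165.03 × 7.7118 = 1272.7 W.
All ideal ⇒ P_in = P_out, so I_supply = 1272.7/230 = 5.53 A.

I_supply ≈ 5.53 A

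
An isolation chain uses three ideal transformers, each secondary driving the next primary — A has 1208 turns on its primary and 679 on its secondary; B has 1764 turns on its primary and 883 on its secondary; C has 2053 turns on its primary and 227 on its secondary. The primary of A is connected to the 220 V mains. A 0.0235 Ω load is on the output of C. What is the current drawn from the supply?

I_supply ≈ 9.06 A

After A: V = 220.00 × 679/1208 = 123.66 V.
After B: V = 123.66 × 883/1764 = 61.900 V.
After C: V = 61.900 × 227/2053 = 6.8442 V.
I_load = 6.8442/0.0235 = 291.24 A, so P_out = 6.8442 × 291.24 = 1993.3 W.
All ideal ⇒ P_in = P_out, so I_supply = 1993.3/220 = 9.06 A.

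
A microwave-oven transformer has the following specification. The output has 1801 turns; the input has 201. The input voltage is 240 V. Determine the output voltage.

V_out ≈ 2150 V

V_out/V_in = N_out/N_in, so V_out = 240 × 1801/201 = 2150 V.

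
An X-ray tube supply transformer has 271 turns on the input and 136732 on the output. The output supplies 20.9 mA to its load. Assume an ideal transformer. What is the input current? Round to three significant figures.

I_in ≈ 10.5 A

For an ideal transformer I_in/I_out = N_out/N_in, so I_in = 0.0209 × 136732/271 = 10.5 A.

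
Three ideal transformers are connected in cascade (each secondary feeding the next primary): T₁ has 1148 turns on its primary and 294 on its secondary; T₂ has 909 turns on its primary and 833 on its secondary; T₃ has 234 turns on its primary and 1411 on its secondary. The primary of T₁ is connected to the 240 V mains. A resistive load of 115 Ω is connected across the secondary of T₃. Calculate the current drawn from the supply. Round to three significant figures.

I_supply ≈ 4.18 A

After T₁: V = 240.00 × 294/1148 = 61.463 V.
After T₂: V = 61.463 × 833/909 = 56.325 V.
After T₃: V = 56.325 × 1411/234 = 339.63 V.
I_load = 339.63/115 = 2.9533 A, so P_out = 339.63 × 2.9533 = 1003.0 W.
All ideal ⇒ P_in = P_out, so I_supply = 1003.0/240 = 4.18 A.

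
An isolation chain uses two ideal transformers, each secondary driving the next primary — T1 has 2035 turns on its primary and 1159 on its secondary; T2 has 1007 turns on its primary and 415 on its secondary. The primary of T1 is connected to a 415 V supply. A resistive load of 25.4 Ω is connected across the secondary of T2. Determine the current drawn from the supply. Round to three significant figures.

After T1: V = 415.00 × 1159/2035 = 236.36 V.
After T2: V = 236.36 × 415/1007 = 97.406 V.
I_load = 97.406/25.4 = 3.8349 A, so P_out = 97.406 × 3.8349 = 373.54 W.
All ideal ⇒ P_in = P_out, so I_supply = 373.54/415 = 0.900 A.

I_supply ≈ 0.900 A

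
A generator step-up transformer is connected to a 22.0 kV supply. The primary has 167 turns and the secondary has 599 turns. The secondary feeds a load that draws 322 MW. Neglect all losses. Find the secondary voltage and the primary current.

V_s ≈ 78900 V, I_p ≈ 14600 A

V_s = V_p × N_s/N_p = 22000 × 599/167 = 78910 V.
I_s = P/V_s = 3.22×10^8/78910 = 4080.6 A.
I_p = I_s × N_s/N_p = 4080.6 × 599/167 = 14600 A.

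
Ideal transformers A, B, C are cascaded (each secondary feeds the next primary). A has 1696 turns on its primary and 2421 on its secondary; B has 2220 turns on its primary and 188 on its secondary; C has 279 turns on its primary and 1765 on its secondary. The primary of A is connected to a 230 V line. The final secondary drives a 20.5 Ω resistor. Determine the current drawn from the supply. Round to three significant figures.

After A: V = 230.00 × 2421/1696 = 328.32 V.
After B: V = 328.32 × 188/2220 = 27.804 V.
After C: V = 27.804 × 1765/279 = 175.89 V.
I_load = 175.89/20.5 = 8.5800 A, so P_out = 175.89 × 8.5800 = 1509.1 W.
All ideal ⇒ P_in = P_out, so I_supply = 1509.1/230 = 6.56 A.

I_supply ≈ 6.56 A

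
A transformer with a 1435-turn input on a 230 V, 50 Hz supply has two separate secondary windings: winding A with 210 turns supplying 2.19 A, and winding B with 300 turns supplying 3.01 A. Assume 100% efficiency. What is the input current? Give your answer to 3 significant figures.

V_A = 230 × 210/1435 = 33.659 V; V_B = 230 × 300/1435 = 48.084 V.
P_out = V_A I_A + V_B I_B = 33.659×2.19 + 48.084×3.01 = 73.712 + 144.73 = 218.44 W.
Ideal ⇒ P_in = P_out, so I_in = P_out/V_in = 218.44/230 = 0.950 A.

I_in ≈ 0.950 A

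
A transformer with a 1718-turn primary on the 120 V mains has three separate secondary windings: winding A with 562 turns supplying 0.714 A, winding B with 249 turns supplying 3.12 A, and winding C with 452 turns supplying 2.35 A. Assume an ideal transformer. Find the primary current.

V_A = 120 × 562/1718 = 39.255 V; V_B = 120 × 249/1718 = 17.392 V; V_C = 120 × 452/1718 = 31.572 V.
P_out = V_A I_A + V_B I_B + V_C I_C = 39.255×0.714 + 17.392×3.12 + 31.572×2.35 = 28.028 + 54.264 + 74.193 = 156.49 W.
Ideal ⇒ P_in = P_out, so I_p = P_out/V_p = 156.49/120 = 1.30 A.

I_p ≈ 1.30 A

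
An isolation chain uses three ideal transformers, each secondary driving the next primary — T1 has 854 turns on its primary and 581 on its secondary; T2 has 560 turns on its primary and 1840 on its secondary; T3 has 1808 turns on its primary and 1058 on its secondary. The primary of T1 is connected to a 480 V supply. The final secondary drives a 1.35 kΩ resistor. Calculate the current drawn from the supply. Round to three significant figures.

I_supply ≈ 0.608 A

After T1: V = 480.00 × 581/854 = 326.56 V.
After T2: V = 326.56 × 1840/560 = 1073.0 V.
After T3: V = 1073.0 × 1058/1808 = 627.88 V.
I_load = 627.88/1350 = 0.46510 A, so P_out = 627.88 × 0.46510 = 292.02 W.
All ideal ⇒ P_in = P_out, so I_supply = 292.02/480 = 0.608 A.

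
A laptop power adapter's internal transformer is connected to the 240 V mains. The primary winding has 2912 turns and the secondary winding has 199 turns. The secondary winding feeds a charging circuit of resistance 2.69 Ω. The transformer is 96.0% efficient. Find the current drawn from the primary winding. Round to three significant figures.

V_s = 240 × 199/2912 = 16.401 V.
I_s = V_s/R = 16.401/2.69 = 6.0971 A.
P_out = V_s I_s = 16.401 × 6.0971 = 99.999 W.
P_in = P_out/η = 99.999/0.960 = 104.17 W.
I_p = P_in/V_p = 104.17/240 = 0.434 A.

I_p ≈ 0.434 A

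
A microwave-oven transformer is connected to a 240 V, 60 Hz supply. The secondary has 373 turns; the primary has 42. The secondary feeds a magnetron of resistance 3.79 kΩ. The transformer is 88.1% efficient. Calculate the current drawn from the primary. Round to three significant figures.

I_p ≈ 5.67 A

V_s = 240 × 373/42 = 2131.4 V.
I_s = V_s/R = 2131.4/3790 = 0.56238 A.
P_out = V_s I_s = 2131.4 × 0.56238 = 1198.7 W.
P_in = P_out/η = 1198.7/0.881 = 1360.6 W.
I_p = P_in/V_p = 1360.6/240 = 5.67 A.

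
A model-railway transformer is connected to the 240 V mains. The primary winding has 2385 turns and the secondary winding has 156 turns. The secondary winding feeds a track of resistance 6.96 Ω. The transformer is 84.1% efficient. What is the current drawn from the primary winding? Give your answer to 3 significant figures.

V_s = 240 × 156/2385 = 15.698 V.
I_s = V_s/R = 15.698/6.96 = 2.2555 A.
P_out = V_s I_s = 15.698 × 2.2555 = 35.407 W.
P_in = P_out/η = 35.407/0.841 = 42.101 W.
I_p = P_in/V_p = 42.101/240 = 0.175 A.

I_p ≈ 0.175 A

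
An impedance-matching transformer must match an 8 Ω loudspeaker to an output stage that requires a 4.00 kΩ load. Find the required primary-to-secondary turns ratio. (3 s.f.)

N_p/N_s ≈ 22.4

Z_p/Z_s = (N_p/N_s)², so N_p/N_s = √(4000/8) = √500 = 22.4.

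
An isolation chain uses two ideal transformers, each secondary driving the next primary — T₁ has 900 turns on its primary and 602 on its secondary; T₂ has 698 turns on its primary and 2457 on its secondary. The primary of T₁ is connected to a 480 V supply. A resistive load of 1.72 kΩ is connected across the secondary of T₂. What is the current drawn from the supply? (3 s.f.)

I_supply ≈ 1.55 A

After T₁: V = 480.00 × 602/900 = 321.07 V.
After T₂: V = 321.07 × 2457/698 = 1130.2 V.
I_load = 1130.2/1720 = 0.65708 A, so P_out = 1130.2 × 0.65708 = 742.61 W.
All ideal ⇒ P_in = P_out, so I_supply = 742.61/480 = 1.55 A.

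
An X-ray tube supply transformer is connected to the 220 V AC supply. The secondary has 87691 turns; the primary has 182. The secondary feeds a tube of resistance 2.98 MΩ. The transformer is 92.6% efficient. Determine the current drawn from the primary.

V_s = 220 × 87691/182 = 106000 V.
I_s = V_s/R = 106000/(2.98×10^6) = 0.035571 A.
P_out = V_s I_s = 106000 × 0.035571 = 3770.5 W.
P_in = P_out/η = 3770.5/0.926 = 4071.8 W.
I_p = P_in/V_p = 4071.8/220 = 18.5 A.

I_p ≈ 18.5 A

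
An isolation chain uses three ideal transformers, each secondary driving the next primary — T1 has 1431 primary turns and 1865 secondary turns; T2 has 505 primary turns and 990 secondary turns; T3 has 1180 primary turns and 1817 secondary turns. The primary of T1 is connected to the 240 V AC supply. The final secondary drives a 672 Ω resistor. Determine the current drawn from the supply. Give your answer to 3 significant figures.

I_supply ≈ 5.53 A

After T1: V = 240.00 × 1865/1431 = 312.79 V.
After T2: V = 312.79 × 990/505 = 613.19 V.
After T3: V = 613.19 × 1817/1180 = 944.21 V.
I_load = 944.21/672 = 1.4051 A, so P_out = 944.21 × 1.4051 = 1326.7 W.
All ideal ⇒ P_in = P_out, so I_supply = 1326.7/240 = 5.53 A.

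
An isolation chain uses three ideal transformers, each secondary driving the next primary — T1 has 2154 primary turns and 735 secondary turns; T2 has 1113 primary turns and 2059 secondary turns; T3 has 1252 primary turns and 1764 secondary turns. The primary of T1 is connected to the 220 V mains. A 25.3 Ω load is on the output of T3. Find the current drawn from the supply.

After T1: V = 220.00 × 735/2154 = 75.070 V.
After T2: V = 75.070 × 2059/1113 = 138.88 V.
After T3: V = 138.88 × 1764/1252 = 195.67 V.
I_load = 195.67/25.3 = 7.7339 A, so P_out = 195.67 × 7.7339 = 1513.3 W.
All ideal ⇒ P_in = P_out, so I_supply = 1513.3/220 = 6.88 A.

I_supply ≈ 6.88 A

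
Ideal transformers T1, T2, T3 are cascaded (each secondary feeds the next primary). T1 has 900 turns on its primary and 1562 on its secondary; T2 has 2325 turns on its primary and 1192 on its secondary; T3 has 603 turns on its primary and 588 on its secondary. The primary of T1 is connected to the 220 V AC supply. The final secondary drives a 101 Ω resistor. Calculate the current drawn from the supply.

I_supply ≈ 1.64 A

After T1: V = 220.00 × 1562/900 = 381.82 V.
After T2: V = 381.82 × 1192/2325 = 195.76 V.
After T3: V = 195.76 × 588/603 = 190.89 V.
I_load = 190.89/101 = 1.8900 A, so P_out = 190.89 × 1.8900 = 360.77 W.
All ideal ⇒ P_in = P_out, so I_supply = 360.77/220 = 1.64 A.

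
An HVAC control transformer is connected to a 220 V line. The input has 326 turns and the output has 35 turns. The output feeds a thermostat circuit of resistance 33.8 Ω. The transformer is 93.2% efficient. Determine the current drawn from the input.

V_out = 220 × 35/326 = 23.620 V.
I_out = V_out/R = 23.620/33.8 = 0.69881 A.
P_out = V_out I_out = 23.620 × 0.69881 = 16.506 W.
P_in = P_out/η = 16.506/0.932 = 17.710 W.
I_in = P_in/V_in = 17.710/220 = 0.0805 A.

I_in ≈ 0.0805 A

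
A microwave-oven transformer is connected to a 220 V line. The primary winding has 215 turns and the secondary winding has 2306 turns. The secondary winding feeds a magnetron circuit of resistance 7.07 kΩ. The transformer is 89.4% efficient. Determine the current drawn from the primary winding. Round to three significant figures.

V_s = 220 × 2306/215 = 2359.6 V.
I_s = V_s/R = 2359.6/7070 = 0.33375 A.
P_out = V_s I_s = 2359.6 × 0.33375 = 787.53 W.
P_in = P_out/η = 787.53/0.894 = 880.91 W.
I_p = P_in/V_p = 880.91/220 = 4.00 A.

I_p ≈ 4.00 A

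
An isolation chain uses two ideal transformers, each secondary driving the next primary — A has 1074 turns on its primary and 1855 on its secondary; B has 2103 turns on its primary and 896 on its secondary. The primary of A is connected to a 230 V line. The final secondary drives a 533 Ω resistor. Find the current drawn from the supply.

After A: V = 230.00 × 1855/1074 = 397.25 V.
After B: V = 397.25 × 896/2103 = 169.25 V.
I_load = 169.25/533 = 0.31755 A, so P_out = 169.25 × 0.31755 = 53.746 W.
All ideal ⇒ P_in = P_out, so I_supply = 53.746/230 = 0.234 A.

I_supply ≈ 0.234 A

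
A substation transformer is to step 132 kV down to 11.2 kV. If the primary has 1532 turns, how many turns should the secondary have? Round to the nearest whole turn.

N_s/N_p = V_s/V_p, so N_s = 1532 × 11200/132000 = 130.0 ≈ 130 turns.

N_s = 130 turns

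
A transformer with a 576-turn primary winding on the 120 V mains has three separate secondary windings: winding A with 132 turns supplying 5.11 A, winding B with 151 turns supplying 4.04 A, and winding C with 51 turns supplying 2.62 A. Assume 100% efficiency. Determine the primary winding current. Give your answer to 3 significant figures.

V_A = 120 × 132/576 = 27.500 V; V_B = 120 × 151/576 = 31.458 V; V_C = 120 × 51/576 = 10.625 V.
P_out = V_A I_A + V_B I_B + V_C I_C = 27.500×5.11 + 31.458×4.04 + 10.625×2.62 = 140.53 + 127.09 + 27.838 = 295.45 W.
Ideal ⇒ P_in = P_out, so I_p = P_out/V_p = 295.45/120 = 2.46 A.

I_p ≈ 2.46 A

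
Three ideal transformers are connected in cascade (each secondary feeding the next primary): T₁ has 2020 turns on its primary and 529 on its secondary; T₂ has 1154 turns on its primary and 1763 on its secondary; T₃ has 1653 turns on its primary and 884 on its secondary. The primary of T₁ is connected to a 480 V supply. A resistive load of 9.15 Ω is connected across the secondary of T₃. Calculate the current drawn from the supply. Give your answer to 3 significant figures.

I_supply ≈ 2.40 A

Secondary of T₁: V = 480.00 × 529/2020 = 125.70 V.
Secondary of T₂: V = 125.70 × 1763/1154 = 192.04 V.
Secondary of T₃: V = 192.04 × 884/1653 = 102.70 V.
I_load = 102.70/9.15 = 11.224 A, so P_out = 102.70 × 11.224 = 1152.7 W.
All ideal ⇒ P_in = P_out, so I_supply = 1152.7/480 = 2.40 A.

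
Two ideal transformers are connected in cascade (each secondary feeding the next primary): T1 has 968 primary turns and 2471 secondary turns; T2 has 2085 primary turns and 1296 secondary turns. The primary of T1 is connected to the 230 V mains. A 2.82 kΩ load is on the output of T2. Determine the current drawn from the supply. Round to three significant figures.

After T1: V = 230.00 × 2471/968 = 587.12 V.
After T2: V = 587.12 × 1296/2085 = 364.94 V.
I_load = 364.94/2820 = 0.12941 A, so P_out = 364.94 × 0.12941 = 47.228 W.
All ideal ⇒ P_in = P_out, so I_supply = 47.228/230 = 0.205 A.

I_supply ≈ 0.205 A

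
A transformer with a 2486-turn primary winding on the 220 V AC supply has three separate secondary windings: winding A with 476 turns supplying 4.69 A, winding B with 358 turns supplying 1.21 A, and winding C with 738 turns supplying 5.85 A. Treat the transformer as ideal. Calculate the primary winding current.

V_A = 220 × 476/2486 = 42.124 V; V_B = 220 × 358/2486 = 31.681 V; V_C = 220 × 738/2486 = 65.310 V.
P_out = V_A I_A + V_B I_B + V_C I_C = 42.124×4.69 + 31.681×1.21 + 65.310×5.85 = 197.56 + 38.335 + 382.06 = 617.96 W.
Ideal ⇒ P_in = P_out, so I_p = P_out/V_p = 617.96/220 = 2.81 A.

I_p ≈ 2.81 A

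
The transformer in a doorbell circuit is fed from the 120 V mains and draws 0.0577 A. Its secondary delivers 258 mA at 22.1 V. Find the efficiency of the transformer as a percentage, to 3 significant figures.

P_in = 120 × 0.0577 = 6.92400 W.
P_out = 22.1 × 0.258 = 5.70180 W.
η = P_out/P_in = 5.70180/6.92400 = 0.823.

η ≈ 82.3%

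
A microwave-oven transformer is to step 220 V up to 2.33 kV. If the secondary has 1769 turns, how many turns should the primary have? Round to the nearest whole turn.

N_p/N_s = V_p/V_s, so N_p = 1769 × 220/2330 = 167.0 ≈ 167 turns.

N_p = 167 turns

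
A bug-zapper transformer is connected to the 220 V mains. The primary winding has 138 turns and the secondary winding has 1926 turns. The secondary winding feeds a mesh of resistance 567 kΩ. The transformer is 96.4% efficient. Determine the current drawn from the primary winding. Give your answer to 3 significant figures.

I_p ≈ 0.0784 A

V_s = 220 × 1926/138 = 3070.4 V.
I_s = V_s/R = 3070.4/567000 = 0.0054152 A.
P_out = V_s I_s = 3070.4 × 0.0054152 = 16.627 W.
P_in = P_out/η = 16.627/0.964 = 17.248 W.
I_p = P_in/V_p = 17.248/220 = 0.0784 A.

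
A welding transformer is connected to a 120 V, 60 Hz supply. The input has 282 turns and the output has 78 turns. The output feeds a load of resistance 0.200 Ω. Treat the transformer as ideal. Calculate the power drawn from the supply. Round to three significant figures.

P ≈ 5510 W

V_out = V_in × N_out/N_in = 120 × 78/282 = 33.191 V.
I_out = V_out/R = 33.191/0.200 = 165.96 A.
I_in = I_out × N_out/N_in = 165.96 × 78/282 = 45.903 A.
P = V_in I_in = 120 × 45.903 = 5510 W.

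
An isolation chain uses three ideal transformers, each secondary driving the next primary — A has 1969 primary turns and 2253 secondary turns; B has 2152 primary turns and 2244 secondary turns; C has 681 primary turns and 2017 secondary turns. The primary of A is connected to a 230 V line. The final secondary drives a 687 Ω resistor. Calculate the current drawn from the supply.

I_supply ≈ 4.18 A

Secondary of A: V = 230.00 × 2253/1969 = 263.17 V.
Secondary of B: V = 263.17 × 2244/2152 = 274.43 V.
Secondary of C: V = 274.43 × 2017/681 = 812.80 V.
I_load = 812.80/687 = 1.1831 A, so P_out = 812.80 × 1.1831 = 961.63 W.
All ideal ⇒ P_in = P_out, so I_supply = 961.63/230 = 4.18 A.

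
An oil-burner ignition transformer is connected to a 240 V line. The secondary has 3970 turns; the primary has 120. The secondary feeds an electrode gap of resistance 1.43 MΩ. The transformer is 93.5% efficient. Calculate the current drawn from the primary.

V_s = 240 × 3970/120 = 7940.0 V.
I_s = V_s/R = 7940.0/(1.43×10^6) = 0.0055524 A.
P_out = V_s I_s = 7940.0 × 0.0055524 = 44.086 W.
P_in = P_out/η = 44.086/0.935 = 47.151 W.
I_p = P_in/V_p = 47.151/240 = 0.196 A.

I_p ≈ 0.196 A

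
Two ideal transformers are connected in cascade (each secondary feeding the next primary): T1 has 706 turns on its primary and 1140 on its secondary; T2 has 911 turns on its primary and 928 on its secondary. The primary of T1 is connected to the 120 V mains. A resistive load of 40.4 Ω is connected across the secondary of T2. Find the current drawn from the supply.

After T1: V = 120.00 × 1140/706 = 193.77 V.
After T2: V = 193.77 × 928/911 = 197.38 V.
I_load = 197.38/40.4 = 4.8857 A, so P_out = 197.38 × 4.8857 = 964.36 W.
All ideal ⇒ P_in = P_out, so I_supply = 964.36/120 = 8.04 A.

I_supply ≈ 8.04 A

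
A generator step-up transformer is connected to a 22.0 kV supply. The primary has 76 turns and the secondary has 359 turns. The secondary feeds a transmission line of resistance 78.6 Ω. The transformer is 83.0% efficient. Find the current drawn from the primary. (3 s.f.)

I_p ≈ 7520 A

V_s = 22000 × 359/76 = 103920 V.
I_s = V_s/R = 103920/78.6 = 1322.2 A.
P_out = V_s I_s = 103920 × 1322.2 = 1.3740×10^8 W.
P_in = P_out/η = 1.3740×10^8/0.830 = 1.6554×10^8 W.
I_p = P_in/V_p = 1.6554×10^8/22000 = 7520 A.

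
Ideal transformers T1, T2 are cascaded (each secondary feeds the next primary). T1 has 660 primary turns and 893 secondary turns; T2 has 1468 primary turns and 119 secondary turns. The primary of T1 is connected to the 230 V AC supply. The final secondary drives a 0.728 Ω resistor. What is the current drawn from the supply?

Secondary of T1: V = 230.00 × 893/660 = 311.20 V.
Secondary of T2: V = 311.20 × 119/1468 = 25.226 V.
I_load = 25.226/0.728 = 34.652 A, so P_out = 25.226 × 34.652 = 874.14 W.
All ideal ⇒ P_in = P_out, so I_supply = 874.14/230 = 3.80 A.

I_supply ≈ 3.80 A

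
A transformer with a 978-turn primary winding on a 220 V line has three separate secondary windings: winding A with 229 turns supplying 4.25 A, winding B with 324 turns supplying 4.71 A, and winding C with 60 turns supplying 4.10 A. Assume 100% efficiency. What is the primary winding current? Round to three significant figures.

I_p ≈ 2.81 A

V_A = 220 × 229/978 = 51.513 V; V_B = 220 × 324/978 = 72.883 V; V_C = 220 × 60/978 = 13.497 V.
P_out = V_A I_A + V_B I_B + V_C I_C = 51.513×4.25 + 72.883×4.71 + 13.497×4.10 = 218.93 + 343.28 + 55.337 = 617.55 W.
Ideal ⇒ P_in = P_out, so I_p = P_out/V_p = 617.55/220 = 2.81 A.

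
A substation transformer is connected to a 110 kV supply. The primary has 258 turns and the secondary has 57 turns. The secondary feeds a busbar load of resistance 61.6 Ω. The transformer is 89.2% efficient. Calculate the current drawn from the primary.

I_p ≈ 97.7 A

V_s = 110000 × 57/258 = 24302 V.
I_s = V_s/R = 24302/61.6 = 394.52 A.
P_out = V_s I_s = 24302 × 394.52 = 9.5877×10^6 W.
P_in = P_out/η = 9.5877×10^6/0.892 = 1.0749×10^7 W.
I_p = P_in/V_p = 1.0749×10^7/110000 = 97.7 A.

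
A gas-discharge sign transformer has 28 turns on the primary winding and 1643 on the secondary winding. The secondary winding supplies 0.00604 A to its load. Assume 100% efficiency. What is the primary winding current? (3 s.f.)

For an ideal transformer I_p/I_s = N_s/N_p, so I_p = 0.00604 × 1643/28 = 0.354 A.

I_p ≈ 0.354 A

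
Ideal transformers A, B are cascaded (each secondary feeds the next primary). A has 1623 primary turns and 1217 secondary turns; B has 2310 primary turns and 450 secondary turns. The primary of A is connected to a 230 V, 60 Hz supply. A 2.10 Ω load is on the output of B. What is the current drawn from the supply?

Secondary of A: V = 230.00 × 1217/1623 = 172.46 V.
Secondary of B: V = 172.46 × 450/2310 = 33.597 V.
I_load = 33.597/2.10 = 15.999 A, so P_out = 33.597 × 15.999 = 537.50 W.
All ideal ⇒ P_in = P_out, so I_supply = 537.50/230 = 2.34 A.

I_supply ≈ 2.34 A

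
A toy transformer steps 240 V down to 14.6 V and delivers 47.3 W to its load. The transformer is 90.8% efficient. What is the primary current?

P_in = P_out/η = 47.3/0.908 = 52.093 W.
I_p = P_in/V_p = 52.093/240 = 0.217 A.

I_p ≈ 0.217 A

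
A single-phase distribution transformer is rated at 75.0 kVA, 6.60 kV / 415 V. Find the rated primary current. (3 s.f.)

I_p ≈ 11.4 A

I_p = S/V_p = 75000/6600 = 11.4 A.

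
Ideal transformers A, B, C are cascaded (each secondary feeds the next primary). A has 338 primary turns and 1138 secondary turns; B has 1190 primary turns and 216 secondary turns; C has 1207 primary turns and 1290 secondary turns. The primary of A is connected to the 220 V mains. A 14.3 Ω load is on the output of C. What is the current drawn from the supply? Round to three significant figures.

I_supply ≈ 6.56 A

After A: V = 220.00 × 1138/338 = 740.71 V.
After B: V = 740.71 × 216/1190 = 134.45 V.
After C: V = 134.45 × 1290/1207 = 143.69 V.
I_load = 143.69/14.3 = 10.049 A, so P_out = 143.69 × 10.049 = 1443.9 W.
All ideal ⇒ P_in = P_out, so I_supply = 1443.9/220 = 6.56 A.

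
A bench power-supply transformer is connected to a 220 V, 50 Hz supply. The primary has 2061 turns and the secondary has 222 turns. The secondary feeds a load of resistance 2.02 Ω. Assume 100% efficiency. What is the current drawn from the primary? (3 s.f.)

I_p ≈ 1.26 A

V_s = V_p × N_s/N_p = 220 × 222/2061 = 23.697 V.
I_s = V_s/R = 23.697/2.02 = 11.731 A.
For an ideal transformer I_p N_p = I_s N_s, so I_p = 11.731 × 222/2061 = 1.26 A.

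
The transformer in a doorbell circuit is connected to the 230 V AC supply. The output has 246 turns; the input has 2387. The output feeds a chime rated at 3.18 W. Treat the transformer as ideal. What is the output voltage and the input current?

V_out ≈ 23.7 V, I_in ≈ 0.0138 A

V_out = V_in × N_out/N_in = 230 × 246/2387 = 23.703 V.
I_out = P/V_out = 3.18/23.703 = 0.13416 A.
I_in = I_out × N_out/N_in = 0.13416 × 246/2387 = 0.0138 A.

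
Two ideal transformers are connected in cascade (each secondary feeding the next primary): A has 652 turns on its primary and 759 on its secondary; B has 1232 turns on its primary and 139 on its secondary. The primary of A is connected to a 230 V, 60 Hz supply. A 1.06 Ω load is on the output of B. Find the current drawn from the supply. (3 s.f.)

After A: V = 230.00 × 759/652 = 267.75 V.
After B: V = 267.75 × 139/1232 = 30.208 V.
I_load = 30.208/1.06 = 28.498 A, so P_out = 30.208 × 28.498 = 860.89 W.
All ideal ⇒ P_in = P_out, so I_supply = 860.89/230 = 3.74 A.

I_supply ≈ 3.74 A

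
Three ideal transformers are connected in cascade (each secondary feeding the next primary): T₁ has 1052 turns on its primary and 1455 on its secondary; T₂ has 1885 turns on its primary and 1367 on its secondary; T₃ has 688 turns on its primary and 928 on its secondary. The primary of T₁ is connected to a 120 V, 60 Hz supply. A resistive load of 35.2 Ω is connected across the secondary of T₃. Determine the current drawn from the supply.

After T₁: V = 120.00 × 1455/1052 = 165.97 V.
After T₂: V = 165.97 × 1367/1885 = 120.36 V.
After T₃: V = 120.36 × 928/688 = 162.35 V.
I_load = 162.35/35.2 = 4.6121 A, so P_out = 162.35 × 4.6121 = 748.77 W.
All ideal ⇒ P_in = P_out, so I_supply = 748.77/120 = 6.24 A.

I_supply ≈ 6.24 A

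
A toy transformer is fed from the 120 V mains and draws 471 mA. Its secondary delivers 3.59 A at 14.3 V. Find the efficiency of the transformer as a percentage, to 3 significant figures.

P_in = 120 × 0.471 = 56.5200 W.
P_out = 14.3 × 3.59 = 51.3370 W.
η = P_out/P_in = 51.3370/56.5200 = 0.908.

η ≈ 90.8%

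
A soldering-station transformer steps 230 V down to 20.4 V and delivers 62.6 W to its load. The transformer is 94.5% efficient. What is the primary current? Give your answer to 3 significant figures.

I_p ≈ 0.288 A

P_in = P_out/η = 62.6/0.945 = 66.243 W.
I_p = P_in/V_p = 66.243/230 = 0.288 A.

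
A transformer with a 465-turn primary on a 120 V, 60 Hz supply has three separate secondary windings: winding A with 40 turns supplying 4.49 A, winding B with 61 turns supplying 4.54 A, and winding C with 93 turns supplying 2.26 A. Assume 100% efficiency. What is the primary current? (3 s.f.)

I_p ≈ 1.43 A

V_A = 120 × 40/465 = 10.323 V; V_B = 120 × 61/465 = 15.742 V; V_C = 120 × 93/465 = 24.000 V.
P_out = V_A I_A + V_B I_B + V_C I_C = 10.323×4.49 + 15.742×4.54 + 24.000×2.26 = 46.348 + 71.468 + 54.240 = 172.06 W.
Ideal ⇒ P_in = P_out, so I_p = P_out/V_p = 172.06/120 = 1.43 A.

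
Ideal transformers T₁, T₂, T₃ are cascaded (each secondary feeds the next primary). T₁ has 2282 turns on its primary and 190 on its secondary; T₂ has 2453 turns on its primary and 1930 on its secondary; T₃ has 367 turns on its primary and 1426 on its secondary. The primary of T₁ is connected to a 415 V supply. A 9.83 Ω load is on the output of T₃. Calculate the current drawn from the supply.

After T₁: V = 415.00 × 190/2282 = 34.553 V.
After T₂: V = 34.553 × 1930/2453 = 27.186 V.
After T₃: V = 27.186 × 1426/367 = 105.63 V.
I_load = 105.63/9.83 = 10.746 A, so P_out = 105.63 × 10.746 = 1135.1 W.
All ideal ⇒ P_in = P_out, so I_supply = 1135.1/415 = 2.74 A.

I_supply ≈ 2.74 A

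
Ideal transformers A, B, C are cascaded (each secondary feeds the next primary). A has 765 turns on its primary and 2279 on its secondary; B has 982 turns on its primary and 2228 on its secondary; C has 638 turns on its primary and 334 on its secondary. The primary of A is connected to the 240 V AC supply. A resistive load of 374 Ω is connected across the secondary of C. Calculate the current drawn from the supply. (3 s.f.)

I_supply ≈ 8.03 A

Secondary of A: V = 240.00 × 2279/765 = 714.98 V.
Secondary of B: V = 714.98 × 2228/982 = 1622.2 V.
Secondary of C: V = 1622.2 × 334/638 = 849.23 V.
I_load = 849.23/374 = 2.2707 A, so P_out = 849.23 × 2.2707 = 1928.3 W.
All ideal ⇒ P_in = P_out, so I_supply = 1928.3/240 = 8.03 A.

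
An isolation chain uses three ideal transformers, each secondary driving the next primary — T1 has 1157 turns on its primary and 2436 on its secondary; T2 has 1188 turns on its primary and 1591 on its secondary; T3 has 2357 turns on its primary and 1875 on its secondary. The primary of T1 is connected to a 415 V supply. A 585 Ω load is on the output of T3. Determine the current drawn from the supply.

Secondary of T1: V = 415.00 × 2436/1157 = 873.76 V.
Secondary of T2: V = 873.76 × 1591/1188 = 1170.2 V.
Secondary of T3: V = 1170.2 × 1875/2357 = 930.87 V.
I_load = 930.87/585 = 1.5912 A, so P_out = 930.87 × 1.5912 = 1481.2 W.
All ideal ⇒ P_in = P_out, so I_supply = 1481.2/415 = 3.57 A.

I_supply ≈ 3.57 A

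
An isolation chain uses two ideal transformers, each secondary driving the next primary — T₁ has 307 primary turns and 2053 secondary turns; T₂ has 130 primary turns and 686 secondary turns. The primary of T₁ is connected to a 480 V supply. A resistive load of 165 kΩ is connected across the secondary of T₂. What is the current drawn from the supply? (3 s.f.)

Secondary of T₁: V = 480.00 × 2053/307 = 3209.9 V.
Secondary of T₂: V = 3209.9 × 686/130 = 16938 V.
I_load = 16938/165000 = 0.10266 A, so P_out = 16938 × 0.10266 = 1738.8 W.
All ideal ⇒ P_in = P_out, so I_supply = 1738.8/480 = 3.62 A.

I_supply ≈ 3.62 A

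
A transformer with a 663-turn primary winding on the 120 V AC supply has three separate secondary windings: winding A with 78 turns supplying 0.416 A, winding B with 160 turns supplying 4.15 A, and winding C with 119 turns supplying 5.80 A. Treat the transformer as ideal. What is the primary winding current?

I_p ≈ 2.09 A

V_A = 120 × 78/663 = 14.118 V; V_B = 120 × 160/663 = 28.959 V; V_C = 120 × 119/663 = 21.538 V.
P_out = V_A I_A + V_B I_B + V_C I_C = 14.118×0.416 + 28.959×4.15 + 21.538×5.80 = 5.8729 + 120.18 + 124.92 = 250.98 W.
Ideal ⇒ P_in = P_out, so I_p = P_out/V_p = 250.98/120 = 2.09 A.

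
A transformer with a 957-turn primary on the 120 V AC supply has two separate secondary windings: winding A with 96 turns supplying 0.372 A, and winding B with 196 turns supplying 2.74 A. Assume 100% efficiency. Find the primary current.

V_A = 120 × 96/957 = 12.038 V; V_B = 120 × 196/957 = 24.577 V.
P_out = V_A I_A + V_B I_B = 12.038×0.372 + 24.577×2.74 = 4.4780 + 67.340 = 71.818 W.
Ideal ⇒ P_in = P_out, so I_p = P_out/V_p = 71.818/120 = 0.598 A.

I_p ≈ 0.598 A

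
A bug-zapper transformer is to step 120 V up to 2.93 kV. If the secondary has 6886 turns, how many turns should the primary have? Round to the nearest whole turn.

N_p/N_s = V_p/V_s, so N_p = 6886 × 120/2930 = 282.0 ≈ 282 turns.

N_p = 282 turns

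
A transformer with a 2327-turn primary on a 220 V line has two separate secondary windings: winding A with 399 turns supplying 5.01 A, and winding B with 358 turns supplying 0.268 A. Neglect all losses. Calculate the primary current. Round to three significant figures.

V_A = 220 × 399/2327 = 37.722 V; V_B = 220 × 358/2327 = 33.846 V.
P_out = V_A I_A + V_B I_B = 37.722×5.01 + 33.846×0.268 = 188.99 + 9.0708 = 198.06 W.
Ideal ⇒ P_in = P_out, so I_p = P_out/V_p = 198.06/220 = 0.900 A.

I_p ≈ 0.900 A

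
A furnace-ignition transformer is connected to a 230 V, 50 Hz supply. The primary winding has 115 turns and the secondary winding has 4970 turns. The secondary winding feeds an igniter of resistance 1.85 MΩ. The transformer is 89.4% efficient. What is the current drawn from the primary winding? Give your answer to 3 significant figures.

V_s = 230 × 4970/115 = 9940.0 V.
I_s = V_s/R = 9940.0/(1.85×10^6) = 0.0053730 A.
P_out = V_s I_s = 9940.0 × 0.0053730 = 53.407 W.
P_in = P_out/η = 53.407/0.894 = 59.740 W.
I_p = P_in/V_p = 59.740/230 = 0.260 A.

I_p ≈ 0.260 A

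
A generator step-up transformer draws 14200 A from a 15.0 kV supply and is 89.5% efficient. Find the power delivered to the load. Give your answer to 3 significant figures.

P_in = V_p I_p = 15000 × 14200 = 2.1300×10^8 W.
P_out = η P_in = 0.895 × 2.1300×10^8 = 1.91×10^8 W.

P_out ≈ 1.91×10^8 W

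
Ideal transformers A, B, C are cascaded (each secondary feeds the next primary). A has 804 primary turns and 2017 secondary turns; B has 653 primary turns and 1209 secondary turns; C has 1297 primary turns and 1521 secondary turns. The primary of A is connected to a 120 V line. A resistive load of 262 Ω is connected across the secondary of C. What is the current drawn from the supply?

Secondary of A: V = 120.00 × 2017/804 = 301.04 V.
Secondary of B: V = 301.04 × 1209/653 = 557.37 V.
Secondary of C: V = 557.37 × 1521/1297 = 653.63 V.
I_load = 653.63/262 = 2.4948 A, so P_out = 653.63 × 2.4948 = 1630.7 W.
All ideal ⇒ P_in = P_out, so I_supply = 1630.7/120 = 13.6 A.

I_supply ≈ 13.6 A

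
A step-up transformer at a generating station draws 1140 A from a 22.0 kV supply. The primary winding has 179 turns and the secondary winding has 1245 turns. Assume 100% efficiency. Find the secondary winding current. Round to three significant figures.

I_s/I_p = N_p/N_s, so I_s = 1140 × 179/1245 = 164 A.

I_s ≈ 164 A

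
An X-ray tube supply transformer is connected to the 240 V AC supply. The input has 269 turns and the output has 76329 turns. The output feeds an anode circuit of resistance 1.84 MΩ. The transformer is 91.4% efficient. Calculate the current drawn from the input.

I_in ≈ 11.5 A

V_out = 240 × 76329/269 = 68100 V.
I_out = V_out/R = 68100/(1.84×10^6) = 0.037011 A.
P_out = V_out I_out = 68100 × 0.037011 = 2520.5 W.
P_in = P_out/η = 2520.5/0.914 = 2757.6 W.
I_in = P_in/V_in = 2757.6/240 = 11.5 A.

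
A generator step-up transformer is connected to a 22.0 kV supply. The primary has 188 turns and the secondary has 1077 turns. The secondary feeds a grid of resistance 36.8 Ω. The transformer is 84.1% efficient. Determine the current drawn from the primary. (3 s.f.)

V_s = 22000 × 1077/188 = 126030 V.
I_s = V_s/R = 126030/36.8 = 3424.8 A.
P_out = V_s I_s = 126030 × 3424.8 = 4.3163×10^8 W.
P_in = P_out/η = 4.3163×10^8/0.841 = 5.1324×10^8 W.
I_p = P_in/V_p = 5.1324×10^8/22000 = 23300 A.

I_p ≈ 23300 A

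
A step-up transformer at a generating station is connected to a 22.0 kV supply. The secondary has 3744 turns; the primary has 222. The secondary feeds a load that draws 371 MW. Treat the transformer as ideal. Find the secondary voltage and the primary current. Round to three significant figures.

V_s ≈ 371000 V, I_p ≈ 16900 A

V_s = V_p × N_s/N_p = 22000 × 3744/222 = 371030 V.
I_s = P/V_s = 3.71×10^8/371030 = 999.93 A.
I_p = I_s × N_s/N_p = 999.93 × 3744/222 = 16900 A.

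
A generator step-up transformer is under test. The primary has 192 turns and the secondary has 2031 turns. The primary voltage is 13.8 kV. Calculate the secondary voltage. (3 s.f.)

V_s ≈ 146000 V

V_s/V_p = N_s/N_p, so V_s = 13800 × 2031/192 = 146000 V.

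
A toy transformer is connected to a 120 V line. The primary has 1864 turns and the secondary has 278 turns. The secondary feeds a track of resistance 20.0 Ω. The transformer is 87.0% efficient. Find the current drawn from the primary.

V_s = 120 × 278/1864 = 17.897 V.
I_s = V_s/R = 17.897/20.0 = 0.89485 A.
P_out = V_s I_s = 17.897 × 0.89485 = 16.015 W.
P_in = P_out/η = 16.015/0.870 = 18.408 W.
I_p = P_in/V_p = 18.408/120 = 0.153 A.

I_p ≈ 0.153 A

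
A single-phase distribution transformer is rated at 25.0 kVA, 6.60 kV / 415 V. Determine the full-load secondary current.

I_s = S/V_s = 25000/415 = 60.2 A.

I_s ≈ 60.2 A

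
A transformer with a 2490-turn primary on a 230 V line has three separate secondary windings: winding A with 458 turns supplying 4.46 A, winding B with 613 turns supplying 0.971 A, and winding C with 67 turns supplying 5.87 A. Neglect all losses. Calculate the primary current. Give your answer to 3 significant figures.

V_A = 230 × 458/2490 = 42.305 V; V_B = 230 × 613/2490 = 56.622 V; V_C = 230 × 67/2490 = 6.1888 V.
P_out = V_A I_A + V_B I_B + V_C I_C = 42.305×4.46 + 56.622×0.971 + 6.1888×5.87 = 188.68 + 54.980 + 36.328 = 279.99 W.
Ideal ⇒ P_in = P_out, so I_p = P_out/V_p = 279.99/230 = 1.22 A.

I_p ≈ 1.22 A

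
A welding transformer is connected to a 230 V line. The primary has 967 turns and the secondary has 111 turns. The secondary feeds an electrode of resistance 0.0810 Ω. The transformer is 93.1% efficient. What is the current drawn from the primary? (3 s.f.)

I_p ≈ 40.2 A

V_s = 230 × 111/967 = 26.401 V.
I_s = V_s/R = 26.401/0.0810 = 325.94 A.
P_out = V_s I_s = 26.401 × 325.94 = 8605.3 W.
P_in = P_out/η = 8605.3/0.931 = 9243.0 W.
I_p = P_in/V_p = 9243.0/230 = 40.2 A.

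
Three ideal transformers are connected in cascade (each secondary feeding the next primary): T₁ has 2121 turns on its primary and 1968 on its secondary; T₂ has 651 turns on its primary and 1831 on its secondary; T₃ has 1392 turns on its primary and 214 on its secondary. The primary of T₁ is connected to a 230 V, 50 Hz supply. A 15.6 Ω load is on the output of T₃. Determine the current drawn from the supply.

Secondary of T₁: V = 230.00 × 1968/2121 = 213.41 V.
Secondary of T₂: V = 213.41 × 1831/651 = 600.23 V.
Secondary of T₃: V = 600.23 × 214/1392 = 92.277 V.
I_load = 92.277/15.6 = 5.9152 A, so P_out = 92.277 × 5.9152 = 545.84 W.
All ideal ⇒ P_in = P_out, so I_supply = 545.84/230 = 2.37 A.

I_supply ≈ 2.37 A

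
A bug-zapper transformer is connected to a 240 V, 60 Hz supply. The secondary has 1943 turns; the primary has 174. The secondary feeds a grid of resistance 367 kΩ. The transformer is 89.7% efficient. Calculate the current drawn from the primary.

V_s = 240 × 1943/174 = 2680.0 V.
I_s = V_s/R = 2680.0/367000 = 0.0073025 A.
P_out = V_s I_s = 2680.0 × 0.0073025 = 19.571 W.
P_in = P_out/η = 19.571/0.897 = 21.818 W.
I_p = P_in/V_p = 21.818/240 = 0.0909 A.

I_p ≈ 0.0909 A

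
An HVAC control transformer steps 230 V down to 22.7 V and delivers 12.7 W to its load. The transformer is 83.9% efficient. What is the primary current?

I_p ≈ 0.0658 A

P_in = P_out/η = 12.7/0.839 = 15.137 W.
I_p = P_in/V_p = 15.137/230 = 0.0658 A.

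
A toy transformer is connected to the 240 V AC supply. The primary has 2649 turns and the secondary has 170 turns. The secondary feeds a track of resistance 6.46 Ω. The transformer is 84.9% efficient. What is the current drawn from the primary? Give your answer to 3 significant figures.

V_s = 240 × 170/2649 = 15.402 V.
I_s = V_s/R = 15.402/6.46 = 2.3842 A.
P_out = V_s I_s = 15.402 × 2.3842 = 36.722 W.
P_in = P_out/η = 36.722/0.849 = 43.253 W.
I_p = P_in/V_p = 43.253/240 = 0.180 A.

I_p ≈ 0.180 A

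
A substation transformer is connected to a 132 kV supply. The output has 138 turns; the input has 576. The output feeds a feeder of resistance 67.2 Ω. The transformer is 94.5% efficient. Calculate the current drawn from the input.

V_out = 132000 × 138/576 = 31625 V.
I_out = V_out/R = 31625/67.2 = 470.61 A.
P_out = V_out I_out = 31625 × 470.61 = 1.4883×10^7 W.
P_in = P_out/η = 1.4883×10^7/0.945 = 1.5749×10^7 W.
I_in = P_in/V_in = 1.5749×10^7/132000 = 119 A.

I_in ≈ 119 A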